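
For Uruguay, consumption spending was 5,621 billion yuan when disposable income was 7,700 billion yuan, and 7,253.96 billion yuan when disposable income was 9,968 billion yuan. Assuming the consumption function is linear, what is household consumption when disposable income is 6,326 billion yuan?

C = 4631.72

MPC = (7253.96 − 5621)/(9968 − 7700) = 1632.96/2268 = 0.72
a = 5621 − 0.72(7700) = 5621 − 5544 = 77
C = 77 + 0.72(6326) = 77 + 4554.72 = 4631.72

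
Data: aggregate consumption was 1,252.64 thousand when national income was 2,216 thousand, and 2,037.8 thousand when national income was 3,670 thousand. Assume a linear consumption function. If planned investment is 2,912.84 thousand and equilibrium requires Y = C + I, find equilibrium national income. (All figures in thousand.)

MPC = (2037.8 − 1252.64)/(3670 − 2216) = 785.16/1454 = 0.54
a = 1252.64 − 0.54(2216) = 56
Equilibrium: Y = 56 + 0.54Y + 2912.84
0.46Y = 2968.84, so Y = 2968.84/0.46 = 6454

Y = 6454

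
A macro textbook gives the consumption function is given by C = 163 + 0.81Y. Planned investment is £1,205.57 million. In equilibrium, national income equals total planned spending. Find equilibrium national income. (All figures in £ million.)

Y = 7203

Y = C + I = 163 + 0.81Y + 1205.57
Y − 0.81Y = 1368.57
0.19Y = 1368.57, so Y = 1368.57/0.19 = 7203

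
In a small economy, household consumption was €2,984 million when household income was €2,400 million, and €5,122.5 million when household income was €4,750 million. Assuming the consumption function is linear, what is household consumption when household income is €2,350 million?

MPC = (5122.5 − 2984)/(4750 − 2400) = 2138.5/2350 = 0.91
a = 2984 − 0.91(2400) = 2984 − 2184 = 800
C = 800 + 0.91(2350) = 800 + 2138.5 = 2938.5

C = 2938.5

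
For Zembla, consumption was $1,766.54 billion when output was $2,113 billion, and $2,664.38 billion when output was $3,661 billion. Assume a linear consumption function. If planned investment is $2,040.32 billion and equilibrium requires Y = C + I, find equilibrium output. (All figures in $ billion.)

MPC = (2664.38 − 1766.54)/(3661 − 2113) = 897.84/1548 = 0.58
a = 1766.54 − 0.58(2113) = 541
Equilibrium: Y = 541 + 0.58Y + 2040.32
0.42Y = 2581.32, so Y = 2581.32/0.42 = 6146

Y = 6146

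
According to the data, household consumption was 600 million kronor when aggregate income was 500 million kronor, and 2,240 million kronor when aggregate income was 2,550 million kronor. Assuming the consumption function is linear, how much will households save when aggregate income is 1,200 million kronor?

S = 40

MPC = (2240 − 600)/(2550 − 500) = 1640/2050 = 0.8
a = 600 − 0.8(500) = 600 − 400 = 200
C = 200 + 0.8(1200) = 1160
S = 1200 − 1160 = 40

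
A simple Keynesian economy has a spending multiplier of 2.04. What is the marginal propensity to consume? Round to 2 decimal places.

k = 1/(1 − MPC), so 1 − MPC = 1/k = 1/2.04 = 0.4902
MPC = 1 − 0.4902 = 0.51

MPC = 0.51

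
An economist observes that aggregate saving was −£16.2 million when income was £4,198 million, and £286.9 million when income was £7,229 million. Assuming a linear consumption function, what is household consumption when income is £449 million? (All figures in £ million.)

C = 840.1

MPS = ΔS/ΔY = (286.9 − (-16.2))/(7229 − 4198) = 303.1/3031 = 0.1
MPC = 1 − MPS = 0.9
Autonomous saving = -16.2 − 0.1(4198) = -436, so a = 436
C = 436 + 0.9(449) = 436 + 404.1 = 840.1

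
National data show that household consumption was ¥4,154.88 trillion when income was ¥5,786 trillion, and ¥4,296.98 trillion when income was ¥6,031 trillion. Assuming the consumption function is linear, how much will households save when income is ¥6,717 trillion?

S = 2022.14

MPC = (4296.98 − 4154.88)/(6031 − 5786) = 142.1/245 = 0.58
a = 4154.88 − 0.58(5786) = 4154.88 − 3355.88 = 799
C = 799 + 0.58(6717) = 4694.86
S = 6717 − 4694.86 = 2022.14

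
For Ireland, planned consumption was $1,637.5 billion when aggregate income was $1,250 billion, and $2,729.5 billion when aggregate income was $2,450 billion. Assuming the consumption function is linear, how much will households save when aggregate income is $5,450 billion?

S = -9.5

MPC = (2729.5 − 1637.5)/(2450 − 1250) = 1092/1200 = 0.91
a = 1637.5 − 0.91(1250) = 1637.5 − 1137.5 = 500
C = 500 + 0.91(5450) = 5459.5
S = 5450 − 5459.5 = -9.5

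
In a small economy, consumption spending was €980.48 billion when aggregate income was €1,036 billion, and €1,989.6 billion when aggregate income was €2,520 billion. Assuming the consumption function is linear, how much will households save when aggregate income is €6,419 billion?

MPC = (1989.6 − 980.48)/(2520 − 1036) = 1009.12/1484 = 0.68
a = 980.48 − 0.68(1036) = 980.48 − 704.48 = 276
C = 276 + 0.68(6419) = 4640.92
S = 6419 − 4640.92 = 1778.08

S = 1778.08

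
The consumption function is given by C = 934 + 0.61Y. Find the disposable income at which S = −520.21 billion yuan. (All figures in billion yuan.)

S = Y − C = -934 + 0.39Y
-934 + 0.39Y = -520.21, so 0.39Y = 413.79 and Y = 1061

Y = 1061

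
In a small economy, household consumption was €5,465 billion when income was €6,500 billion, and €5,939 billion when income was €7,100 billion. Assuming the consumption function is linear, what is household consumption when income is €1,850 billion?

C = 1791.5

MPC = (5939 − 5465)/(7100 − 6500) = 474/600 = 0.79
a = 5465 − 0.79(6500) = 5465 − 5135 = 330
C = 330 + 0.79(1850) = 330 + 1461.5 = 1791.5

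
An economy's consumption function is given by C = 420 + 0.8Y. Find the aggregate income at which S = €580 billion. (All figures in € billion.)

Y = 5000

S = Y − C = -420 + 0.2Y
-420 + 0.2Y = 580, so 0.2Y = 1000 and Y = 5000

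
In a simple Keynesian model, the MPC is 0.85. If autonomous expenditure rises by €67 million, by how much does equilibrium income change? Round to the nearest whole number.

The multiplier is 1/(1 − MPC) = 1/0.15.
ΔY = 67/0.15 = 446.67 ≈ 447

ΔY ≈ 447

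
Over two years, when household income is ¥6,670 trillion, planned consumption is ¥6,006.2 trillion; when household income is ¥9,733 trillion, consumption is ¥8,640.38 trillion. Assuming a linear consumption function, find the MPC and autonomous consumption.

MPC = ΔC/ΔY = (8640.38 − 6006.2)/(9733 − 6670) = 2634.18/3063 = 0.86
a = C − MPC·Y = 6006.2 − 0.86(6670) = 6006.2 − 5736.2 = 270

MPC = 0.86; a = 270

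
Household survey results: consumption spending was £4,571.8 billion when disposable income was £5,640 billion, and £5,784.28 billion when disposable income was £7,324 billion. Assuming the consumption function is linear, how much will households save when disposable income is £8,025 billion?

MPC = (5784.28 − 4571.8)/(7324 − 5640) = 1212.48/1684 = 0.72
a = 4571.8 − 0.72(5640) = 4571.8 − 4060.8 = 511
C = 511 + 0.72(8025) = 6289
S = 8025 − 6289 = 1736

S = 1736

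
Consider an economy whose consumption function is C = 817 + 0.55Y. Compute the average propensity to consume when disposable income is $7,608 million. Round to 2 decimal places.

C = 817 + 0.55(7608) = 5001.4
APC = C/Y = 5001.4/7608 = 0.66

APC = 0.66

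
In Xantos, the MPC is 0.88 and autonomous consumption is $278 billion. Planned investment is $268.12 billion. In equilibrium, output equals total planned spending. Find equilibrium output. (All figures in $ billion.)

Y = C + I = 278 + 0.88Y + 268.12
Y − 0.88Y = 546.12
0.12Y = 546.12, so Y = 546.12/0.12 = 4551

Y = 4551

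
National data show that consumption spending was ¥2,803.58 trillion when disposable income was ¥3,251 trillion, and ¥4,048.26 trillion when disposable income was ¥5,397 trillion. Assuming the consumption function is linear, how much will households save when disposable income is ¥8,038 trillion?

MPC = (4048.26 − 2803.58)/(5397 − 3251) = 1244.68/2146 = 0.58
a = 2803.58 − 0.58(3251) = 2803.58 − 1885.58 = 918
C = 918 + 0.58(8038) = 5580.04
S = 8038 − 5580.04 = 2457.96

S = 2457.96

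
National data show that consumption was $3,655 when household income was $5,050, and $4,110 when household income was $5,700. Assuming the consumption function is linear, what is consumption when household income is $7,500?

MPC = (4110 − 3655)/(5700 − 5050) = 455/650 = 0.7
a = 3655 − 0.7(5050) = 3655 − 3535 = 120
C = 120 + 0.7(7500) = 120 + 5250 = 5370

C = 5370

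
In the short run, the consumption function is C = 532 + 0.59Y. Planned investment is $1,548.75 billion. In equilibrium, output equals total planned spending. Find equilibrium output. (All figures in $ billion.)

Y = C + I = 532 + 0.59Y + 1548.75
Y − 0.59Y = 2080.75
0.41Y = 2080.75, so Y = 2080.75/0.41 = 5075

Y = 5075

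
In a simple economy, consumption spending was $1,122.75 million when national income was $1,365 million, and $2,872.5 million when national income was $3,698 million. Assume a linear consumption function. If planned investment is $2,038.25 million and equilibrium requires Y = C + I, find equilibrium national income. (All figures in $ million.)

MPC = (2872.5 − 1122.75)/(3698 − 1365) = 1749.75/2333 = 0.75
a = 1122.75 − 0.75(1365) = 99
Equilibrium: Y = 99 + 0.75Y + 2038.25
0.25Y = 2137.25, so Y = 2137.25/0.25 = 8549

Y = 8549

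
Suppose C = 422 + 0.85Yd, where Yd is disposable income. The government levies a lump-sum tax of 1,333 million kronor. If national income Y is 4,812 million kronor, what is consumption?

Yd = Y − T = 4812 − 1333 = 3479
C = 422 + 0.85(3479) = 422 + 2957.15 = 3379.15

C = 3379.15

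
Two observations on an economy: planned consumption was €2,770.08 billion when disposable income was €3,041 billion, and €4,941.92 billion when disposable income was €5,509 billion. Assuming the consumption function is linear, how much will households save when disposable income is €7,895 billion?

S = 853.4

MPC = (4941.92 − 2770.08)/(5509 − 3041) = 2171.84/2468 = 0.88
a = 2770.08 − 0.88(3041) = 2770.08 − 2676.08 = 94
C = 94 + 0.88(7895) = 7041.6
S = 7895 − 7041.6 = 853.4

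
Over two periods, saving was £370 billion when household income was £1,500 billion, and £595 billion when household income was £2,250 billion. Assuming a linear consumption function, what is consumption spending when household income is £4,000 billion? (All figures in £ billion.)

C = 2880

MPS = ΔS/ΔY = (595 − 370)/(2250 − 1500) = 225/750 = 0.3
MPC = 1 − MPS = 0.7
Autonomous saving = 370 − 0.3(1500) = -80, so a = 80
C = 80 + 0.7(4000) = 80 + 2800 = 2880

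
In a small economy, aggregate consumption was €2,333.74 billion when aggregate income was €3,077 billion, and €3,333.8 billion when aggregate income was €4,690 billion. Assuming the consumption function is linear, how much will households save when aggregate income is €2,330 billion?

MPC = (3333.8 − 2333.74)/(4690 − 3077) = 1000.06/1613 = 0.62
a = 2333.74 − 0.62(3077) = 2333.74 − 1907.74 = 426
C = 426 + 0.62(2330) = 1870.6
S = 2330 − 1870.6 = 459.4

S = 459.4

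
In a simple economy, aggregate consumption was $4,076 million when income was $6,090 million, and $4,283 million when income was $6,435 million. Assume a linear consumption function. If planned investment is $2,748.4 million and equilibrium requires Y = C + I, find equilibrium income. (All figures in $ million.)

Y = 7926

MPC = (4283 − 4076)/(6435 − 6090) = 207/345 = 0.6
a = 4076 − 0.6(6090) = 422
Equilibrium: Y = 422 + 0.6Y + 2748.4
0.4Y = 3170.4, so Y = 3170.4/0.4 = 7926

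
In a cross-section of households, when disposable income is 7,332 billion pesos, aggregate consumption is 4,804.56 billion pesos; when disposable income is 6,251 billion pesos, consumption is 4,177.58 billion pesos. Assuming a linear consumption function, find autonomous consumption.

MPC = ΔC/ΔY = (4804.56 − 4177.58)/(7332 − 6251) = 626.98/1081 = 0.58
a = C − MPC·Y = 4177.58 − 0.58(6251) = 4177.58 − 3625.58 = 552

a = 552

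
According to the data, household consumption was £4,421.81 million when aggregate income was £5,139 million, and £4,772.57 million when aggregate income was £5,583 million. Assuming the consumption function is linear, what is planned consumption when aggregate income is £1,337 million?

MPC = (4772.57 − 4421.81)/(5583 − 5139) = 350.76/444 = 0.79
a = 4421.81 − 0.79(5139) = 4421.81 − 4059.81 = 362
C = 362 + 0.79(1337) = 362 + 1056.23 = 1418.23

C = 1418.23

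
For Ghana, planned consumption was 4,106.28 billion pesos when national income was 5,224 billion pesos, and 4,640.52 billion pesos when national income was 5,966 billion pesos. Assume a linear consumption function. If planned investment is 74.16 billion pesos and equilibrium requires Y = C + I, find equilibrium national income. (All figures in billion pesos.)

MPC = (4640.52 − 4106.28)/(5966 − 5224) = 534.24/742 = 0.72
a = 4106.28 − 0.72(5224) = 345
Equilibrium: Y = 345 + 0.72Y + 74.16
0.28Y = 419.16, so Y = 419.16/0.28 = 1497

Y = 1497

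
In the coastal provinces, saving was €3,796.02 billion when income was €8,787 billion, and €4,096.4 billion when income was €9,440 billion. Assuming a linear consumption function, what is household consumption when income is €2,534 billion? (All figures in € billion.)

C = 1614.36

MPS = ΔS/ΔY = (4096.4 − 3796.02)/(9440 − 8787) = 300.38/653 = 0.46
MPC = 1 − MPS = 0.54
Autonomous saving = 3796.02 − 0.46(8787) = -246, so a = 246
C = 246 + 0.54(2534) = 246 + 1368.36 = 1614.36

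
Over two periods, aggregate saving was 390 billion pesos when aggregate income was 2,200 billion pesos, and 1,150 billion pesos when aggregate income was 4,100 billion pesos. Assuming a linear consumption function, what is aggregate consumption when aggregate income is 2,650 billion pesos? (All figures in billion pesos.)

MPS = ΔS/ΔY = (1150 − 390)/(4100 − 2200) = 760/1900 = 0.4
MPC = 1 − MPS = 0.6
Autonomous saving = 390 − 0.4(2200) = -490, so a = 490
C = 490 + 0.6(2650) = 490 + 1590 = 2080

C = 2080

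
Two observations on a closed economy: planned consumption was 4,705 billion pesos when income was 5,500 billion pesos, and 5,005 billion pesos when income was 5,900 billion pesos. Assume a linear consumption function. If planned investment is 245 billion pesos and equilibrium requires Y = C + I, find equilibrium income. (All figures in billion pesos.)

MPC = (5005 − 4705)/(5900 − 5500) = 300/400 = 0.75
a = 4705 − 0.75(5500) = 580
Equilibrium: Y = 580 + 0.75Y + 245
0.25Y = 825, so Y = 825/0.25 = 3300

Y = 3300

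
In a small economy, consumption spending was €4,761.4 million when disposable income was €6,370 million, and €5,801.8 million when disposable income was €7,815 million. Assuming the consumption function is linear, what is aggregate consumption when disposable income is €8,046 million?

MPC = (5801.8 − 4761.4)/(7815 − 6370) = 1040.4/1445 = 0.72
a = 4761.4 − 0.72(6370) = 4761.4 − 4586.4 = 175
C = 175 + 0.72(8046) = 175 + 5793.12 = 5968.12

C = 5968.12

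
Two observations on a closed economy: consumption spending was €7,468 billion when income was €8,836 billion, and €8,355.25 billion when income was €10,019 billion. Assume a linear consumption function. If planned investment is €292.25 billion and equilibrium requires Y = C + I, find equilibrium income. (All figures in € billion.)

Y = 4533

MPC = (8355.25 − 7468)/(10019 − 8836) = 887.25/1183 = 0.75
a = 7468 − 0.75(8836) = 841
Equilibrium: Y = 841 + 0.75Y + 292.25
0.25Y = 1133.25, so Y = 1133.25/0.25 = 4533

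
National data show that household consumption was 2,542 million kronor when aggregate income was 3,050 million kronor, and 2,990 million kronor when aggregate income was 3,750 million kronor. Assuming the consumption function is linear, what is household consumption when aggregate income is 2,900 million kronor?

C = 2446

MPC = (2990 − 2542)/(3750 − 3050) = 448/700 = 0.64
a = 2542 − 0.64(3050) = 2542 − 1952 = 590
C = 590 + 0.64(2900) = 590 + 1856 = 2446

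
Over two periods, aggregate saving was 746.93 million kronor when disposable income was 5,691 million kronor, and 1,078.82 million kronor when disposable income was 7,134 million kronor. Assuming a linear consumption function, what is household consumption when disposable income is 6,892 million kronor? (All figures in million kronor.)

C = 5868.84

MPS = ΔS/ΔY = (1078.82 − 746.93)/(7134 − 5691) = 331.89/1443 = 0.23
MPC = 1 − MPS = 0.77
Autonomous saving = 746.93 − 0.23(5691) = -562, so a = 562
C = 562 + 0.77(6892) = 562 + 5306.84 = 5868.84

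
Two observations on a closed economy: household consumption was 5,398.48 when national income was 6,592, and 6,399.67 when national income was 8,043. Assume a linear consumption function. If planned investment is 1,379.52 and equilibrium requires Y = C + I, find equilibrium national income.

MPC = (6399.67 − 5398.48)/(8043 − 6592) = 1001.19/1451 = 0.69
a = 5398.48 − 0.69(6592) = 850
Equilibrium: Y = 850 + 0.69Y + 1379.52
0.31Y = 2229.52, so Y = 2229.52/0.31 = 7192

Y = 7192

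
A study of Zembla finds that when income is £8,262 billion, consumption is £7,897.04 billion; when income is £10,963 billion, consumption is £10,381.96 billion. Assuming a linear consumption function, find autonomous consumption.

a = 296

MPC = ΔC/ΔY = (10381.96 − 7897.04)/(10963 − 8262) = 2484.92/2701 = 0.92
a = C − MPC·Y = 7897.04 − 0.92(8262) = 7897.04 − 7601.04 = 296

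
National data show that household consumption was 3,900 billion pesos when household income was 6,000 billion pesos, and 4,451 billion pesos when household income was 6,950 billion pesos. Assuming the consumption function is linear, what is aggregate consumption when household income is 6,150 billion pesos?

MPC = (4451 − 3900)/(6950 − 6000) = 551/950 = 0.58
a = 3900 − 0.58(6000) = 3900 − 3480 = 420
C = 420 + 0.58(6150) = 420 + 3567 = 3987

C = 3987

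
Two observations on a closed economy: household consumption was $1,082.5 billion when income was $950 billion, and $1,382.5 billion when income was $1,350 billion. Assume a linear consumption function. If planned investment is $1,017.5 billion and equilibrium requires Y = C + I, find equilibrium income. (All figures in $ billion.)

Y = 5550

MPC = (1382.5 − 1082.5)/(1350 − 950) = 300/400 = 0.75
a = 1082.5 − 0.75(950) = 370
Equilibrium: Y = 370 + 0.75Y + 1017.5
0.25Y = 1387.5, so Y = 1387.5/0.25 = 5550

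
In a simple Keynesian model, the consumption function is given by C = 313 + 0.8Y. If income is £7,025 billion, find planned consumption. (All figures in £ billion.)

C = 5933

C = 313 + 0.8(7025) = 313 + 5620 = 5933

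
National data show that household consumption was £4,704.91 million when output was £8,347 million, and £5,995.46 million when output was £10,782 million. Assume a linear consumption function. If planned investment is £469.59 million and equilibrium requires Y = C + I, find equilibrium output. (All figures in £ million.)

Y = 1597

MPC = (5995.46 − 4704.91)/(10782 − 8347) = 1290.55/2435 = 0.53
a = 4704.91 − 0.53(8347) = 281
Equilibrium: Y = 281 + 0.53Y + 469.59
0.47Y = 750.59, so Y = 750.59/0.47 = 1597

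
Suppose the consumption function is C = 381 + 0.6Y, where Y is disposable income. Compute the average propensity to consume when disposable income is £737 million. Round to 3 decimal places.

APC = 1.117

C = 381 + 0.6(737) = 823.2
APC = C/Y = 823.2/737 = 1.117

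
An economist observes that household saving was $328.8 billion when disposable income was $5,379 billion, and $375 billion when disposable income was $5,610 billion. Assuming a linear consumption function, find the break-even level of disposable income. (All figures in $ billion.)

MPS = ΔS/ΔY = (375 − 328.8)/(5610 − 5379) = 46.2/231 = 0.2
MPC = 1 − MPS = 0.8
From S(5379) = 328.8: −a + 0.2(5379) = 328.8, so a = 1075.8 − 328.8 = 747
Break-even (S = 0): Y = a/MPS = 747/0.2 = 3735

Y = 3735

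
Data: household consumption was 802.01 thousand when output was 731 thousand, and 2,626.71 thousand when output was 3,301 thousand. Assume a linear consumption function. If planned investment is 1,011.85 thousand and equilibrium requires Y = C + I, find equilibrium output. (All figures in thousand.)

MPC = (2626.71 − 802.01)/(3301 − 731) = 1824.7/2570 = 0.71
a = 802.01 − 0.71(731) = 283
Equilibrium: Y = 283 + 0.71Y + 1011.85
0.29Y = 1294.85, so Y = 1294.85/0.29 = 4465

Y = 4465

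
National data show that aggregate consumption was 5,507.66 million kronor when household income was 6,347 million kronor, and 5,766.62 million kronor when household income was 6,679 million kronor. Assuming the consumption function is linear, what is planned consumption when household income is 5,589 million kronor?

C = 4916.42

MPC = (5766.62 − 5507.66)/(6679 − 6347) = 258.96/332 = 0.78
a = 5507.66 − 0.78(6347) = 5507.66 − 4950.66 = 557
C = 557 + 0.78(5589) = 557 + 4359.42 = 4916.42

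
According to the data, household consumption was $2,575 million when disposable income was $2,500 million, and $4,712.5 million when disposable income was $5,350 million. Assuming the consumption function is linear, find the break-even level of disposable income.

MPC = (4712.5 − 2575)/(5350 − 2500) = 2137.5/2850 = 0.75
a = 2575 − 0.75(2500) = 2575 − 1875 = 700
Break-even: Y = a/(1−MPC) = 700/0.25 = 2800

Y = 2800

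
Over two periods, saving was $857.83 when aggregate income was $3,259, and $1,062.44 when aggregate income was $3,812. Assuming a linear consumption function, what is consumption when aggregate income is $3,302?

MPS = ΔS/ΔY = (1062.44 − 857.83)/(3812 − 3259) = 204.61/553 = 0.37
MPC = 1 − MPS = 0.63
Autonomous saving = 857.83 − 0.37(3259) = -348, so a = 348
C = 348 + 0.63(3302) = 348 + 2080.26 = 2428.26

C = 2428.26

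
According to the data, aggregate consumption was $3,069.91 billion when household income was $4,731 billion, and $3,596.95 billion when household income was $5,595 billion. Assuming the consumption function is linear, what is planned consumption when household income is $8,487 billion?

C = 5361.07

MPC = (3596.95 − 3069.91)/(5595 − 4731) = 527.04/864 = 0.61
a = 3069.91 − 0.61(4731) = 3069.91 − 2885.91 = 184
C = 184 + 0.61(8487) = 184 + 5177.07 = 5361.07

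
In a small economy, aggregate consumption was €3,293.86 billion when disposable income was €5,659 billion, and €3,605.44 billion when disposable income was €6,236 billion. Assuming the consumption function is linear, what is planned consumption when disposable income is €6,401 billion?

C = 3694.54

MPC = (3605.44 − 3293.86)/(6236 − 5659) = 311.58/577 = 0.54
a = 3293.86 − 0.54(5659) = 3293.86 − 3055.86 = 238
C = 238 + 0.54(6401) = 238 + 3456.54 = 3694.54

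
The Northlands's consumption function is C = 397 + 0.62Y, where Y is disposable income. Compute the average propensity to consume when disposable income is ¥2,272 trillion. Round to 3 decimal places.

C = 397 + 0.62(2272) = 1805.64
APC = C/Y = 1805.64/2272 = 0.795

APC = 0.795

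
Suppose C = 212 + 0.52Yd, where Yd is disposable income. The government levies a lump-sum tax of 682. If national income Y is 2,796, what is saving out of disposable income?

Yd = Y − T = 2796 − 682 = 2114
C = 212 + 0.52(2114) = 212 + 1099.28 = 1311.28
S = Yd − C = 2114 − 1311.28 = 802.72

S = 802.72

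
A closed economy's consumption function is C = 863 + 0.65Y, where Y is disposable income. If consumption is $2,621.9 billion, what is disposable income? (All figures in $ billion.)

Y = 2706

863 + 0.65Y = 2621.9
0.65Y = 1758.9, so Y = 1758.9/0.65 = 2706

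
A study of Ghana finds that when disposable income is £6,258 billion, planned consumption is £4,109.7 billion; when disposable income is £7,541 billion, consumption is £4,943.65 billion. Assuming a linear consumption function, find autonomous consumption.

a = 42

MPC = ΔC/ΔY = (4943.65 − 4109.7)/(7541 − 6258) = 833.95/1283 = 0.65
a = C − MPC·Y = 4109.7 − 0.65(6258) = 4109.7 − 4067.7 = 42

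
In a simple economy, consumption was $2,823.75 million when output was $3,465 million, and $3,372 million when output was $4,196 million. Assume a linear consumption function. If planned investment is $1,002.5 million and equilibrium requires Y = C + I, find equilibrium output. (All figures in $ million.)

MPC = (3372 − 2823.75)/(4196 − 3465) = 548.25/731 = 0.75
a = 2823.75 − 0.75(3465) = 225
Equilibrium: Y = 225 + 0.75Y + 1002.5
0.25Y = 1227.5, so Y = 1227.5/0.25 = 4910

Y = 4910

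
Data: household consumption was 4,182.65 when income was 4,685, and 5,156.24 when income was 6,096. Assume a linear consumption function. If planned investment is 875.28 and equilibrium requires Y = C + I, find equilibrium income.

Y = 5888

MPC = (5156.24 − 4182.65)/(6096 − 4685) = 973.59/1411 = 0.69
a = 4182.65 − 0.69(4685) = 950
Equilibrium: Y = 950 + 0.69Y + 875.28
0.31Y = 1825.28, so Y = 1825.28/0.31 = 5888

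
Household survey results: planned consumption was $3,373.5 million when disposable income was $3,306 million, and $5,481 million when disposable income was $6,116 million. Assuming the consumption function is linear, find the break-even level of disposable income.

Y = 3576

MPC = (5481 − 3373.5)/(6116 − 3306) = 2107.5/2810 = 0.75
a = 3373.5 − 0.75(3306) = 3373.5 − 2479.5 = 894
Break-even: Y = a/(1−MPC) = 894/0.25 = 3576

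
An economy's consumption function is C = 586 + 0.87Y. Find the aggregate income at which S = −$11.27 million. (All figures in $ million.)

S = Y − C = -586 + 0.13Y
-586 + 0.13Y = -11.27, so 0.13Y = 574.73 and Y = 4421

Y = 4421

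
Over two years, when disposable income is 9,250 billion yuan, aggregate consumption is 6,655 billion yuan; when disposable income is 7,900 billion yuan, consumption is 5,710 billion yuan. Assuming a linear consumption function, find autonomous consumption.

MPC = ΔC/ΔY = (6655 − 5710)/(9250 − 7900) = 945/1350 = 0.7
a = C − MPC·Y = 5710 − 0.7(7900) = 5710 − 5530 = 180

a = 180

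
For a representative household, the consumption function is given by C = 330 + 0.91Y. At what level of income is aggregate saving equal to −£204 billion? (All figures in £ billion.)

S = Y − C = -330 + 0.09Y
-330 + 0.09Y = -204, so 0.09Y = 126 and Y = 1400

Y = 1400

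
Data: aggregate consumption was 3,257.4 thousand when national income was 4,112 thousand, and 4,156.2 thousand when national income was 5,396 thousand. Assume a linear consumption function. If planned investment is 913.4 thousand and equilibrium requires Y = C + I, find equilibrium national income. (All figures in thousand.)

Y = 4308

MPC = (4156.2 − 3257.4)/(5396 − 4112) = 898.8/1284 = 0.7
a = 3257.4 − 0.7(4112) = 379
Equilibrium: Y = 379 + 0.7Y + 913.4
0.3Y = 1292.4, so Y = 1292.4/0.3 = 4308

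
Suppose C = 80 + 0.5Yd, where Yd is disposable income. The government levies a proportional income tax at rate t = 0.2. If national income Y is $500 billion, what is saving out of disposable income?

S = 120

Yd = (1 − 0.2)(500) = 0.8(500) = 400
C = 80 + 0.5(400) = 80 + 200 = 280
S = Yd − C = 400 − 280 = 120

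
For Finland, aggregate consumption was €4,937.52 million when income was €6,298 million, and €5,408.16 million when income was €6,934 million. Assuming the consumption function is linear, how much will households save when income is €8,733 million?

S = 1993.58

MPC = (5408.16 − 4937.52)/(6934 − 6298) = 470.64/636 = 0.74
a = 4937.52 − 0.74(6298) = 4937.52 − 4660.52 = 277
C = 277 + 0.74(8733) = 6739.42
S = 8733 − 6739.42 = 1993.58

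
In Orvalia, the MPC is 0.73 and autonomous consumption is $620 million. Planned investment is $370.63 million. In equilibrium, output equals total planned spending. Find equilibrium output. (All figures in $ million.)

Y = C + I = 620 + 0.73Y + 370.63
Y − 0.73Y = 990.63
0.27Y = 990.63, so Y = 990.63/0.27 = 3669

Y = 3669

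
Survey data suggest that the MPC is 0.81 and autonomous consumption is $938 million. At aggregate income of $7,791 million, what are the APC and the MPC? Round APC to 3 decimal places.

MPC = 0.81 (the slope of the consumption function)
C = 938 + 0.81(7791) = 7248.71, so APC = 7248.71/7791 = 0.930

APC = 0.930; MPC = 0.81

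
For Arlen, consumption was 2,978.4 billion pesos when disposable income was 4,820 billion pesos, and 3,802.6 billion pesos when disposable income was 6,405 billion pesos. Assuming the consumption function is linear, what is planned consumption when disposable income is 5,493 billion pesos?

MPC = (3802.6 − 2978.4)/(6405 − 4820) = 824.2/1585 = 0.52
a = 2978.4 − 0.52(4820) = 2978.4 − 2506.4 = 472
C = 472 + 0.52(5493) = 472 + 2856.36 = 3328.36

C = 3328.36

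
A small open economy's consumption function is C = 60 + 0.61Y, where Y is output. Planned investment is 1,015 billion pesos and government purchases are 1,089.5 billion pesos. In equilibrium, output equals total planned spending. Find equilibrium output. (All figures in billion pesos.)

Y = C + I + G = 60 + 0.61Y + 1015 + 1089.5
Y − 0.61Y = 2164.5
0.39Y = 2164.5, so Y = 2164.5/0.39 = 5550

Y = 5550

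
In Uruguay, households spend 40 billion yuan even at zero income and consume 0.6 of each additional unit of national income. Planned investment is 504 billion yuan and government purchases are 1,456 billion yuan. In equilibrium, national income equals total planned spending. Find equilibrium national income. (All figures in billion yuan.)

Y = C + I + G = 40 + 0.6Y + 504 + 1456
Y − 0.6Y = 2000
0.4Y = 2000, so Y = 2000/0.4 = 5000

Y = 5000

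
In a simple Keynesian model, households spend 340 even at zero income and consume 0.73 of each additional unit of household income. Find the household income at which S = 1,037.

S = Y − C = -340 + 0.27Y
-340 + 0.27Y = 1037, so 0.27Y = 1377 and Y = 5100

Y = 5100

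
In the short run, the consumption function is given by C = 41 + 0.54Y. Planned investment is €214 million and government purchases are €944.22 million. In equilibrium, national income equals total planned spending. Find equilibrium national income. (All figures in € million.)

Y = C + I + G = 41 + 0.54Y + 214 + 944.22
Y − 0.54Y = 1199.22
0.46Y = 1199.22, so Y = 1199.22/0.46 = 2607

Y = 2607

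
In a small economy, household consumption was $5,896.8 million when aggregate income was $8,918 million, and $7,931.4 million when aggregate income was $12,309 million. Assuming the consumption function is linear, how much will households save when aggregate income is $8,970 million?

MPC = (7931.4 − 5896.8)/(12309 − 8918) = 2034.6/3391 = 0.6
a = 5896.8 − 0.6(8918) = 5896.8 − 5350.8 = 546
C = 546 + 0.6(8970) = 5928
S = 8970 − 5928 = 3042

S = 3042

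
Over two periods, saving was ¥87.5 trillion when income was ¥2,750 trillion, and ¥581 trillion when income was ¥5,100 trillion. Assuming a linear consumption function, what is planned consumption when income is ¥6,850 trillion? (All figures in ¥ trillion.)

MPS = ΔS/ΔY = (581 − 87.5)/(5100 − 2750) = 493.5/2350 = 0.21
MPC = 1 − MPS = 0.79
Autonomous saving = 87.5 − 0.21(2750) = -490, so a = 490
C = 490 + 0.79(6850) = 490 + 5411.5 = 5901.5

C = 5901.5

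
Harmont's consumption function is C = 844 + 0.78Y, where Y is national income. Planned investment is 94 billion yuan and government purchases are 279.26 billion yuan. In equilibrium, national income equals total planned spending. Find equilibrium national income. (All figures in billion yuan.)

Y = 5533

Y = C + I + G = 844 + 0.78Y + 94 + 279.26
Y − 0.78Y = 1217.26
0.22Y = 1217.26, so Y = 1217.26/0.22 = 5533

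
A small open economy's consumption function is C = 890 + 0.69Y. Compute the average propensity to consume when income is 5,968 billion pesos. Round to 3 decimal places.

C = 890 + 0.69(5968) = 5007.92
APC = C/Y = 5007.92/5968 = 0.839

APC = 0.839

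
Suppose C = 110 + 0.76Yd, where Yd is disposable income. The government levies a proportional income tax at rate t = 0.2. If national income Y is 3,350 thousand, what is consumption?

Yd = (1 − 0.2)(3350) = 0.8(3350) = 2680
C = 110 + 0.76(2680) = 110 + 2036.8 = 2146.8

C = 2146.8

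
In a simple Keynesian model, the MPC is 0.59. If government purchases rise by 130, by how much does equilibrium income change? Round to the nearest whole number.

The multiplier is 1/(1 − MPC) = 1/0.41.
ΔY = 130/0.41 = 317.07 ≈ 317

ΔY ≈ 317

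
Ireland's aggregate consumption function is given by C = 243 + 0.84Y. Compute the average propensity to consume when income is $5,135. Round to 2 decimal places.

C = 243 + 0.84(5135) = 4556.4
APC = C/Y = 4556.4/5135 = 0.89

APC = 0.89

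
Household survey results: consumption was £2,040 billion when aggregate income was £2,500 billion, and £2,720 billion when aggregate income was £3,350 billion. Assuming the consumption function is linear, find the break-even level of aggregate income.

Y = 200

MPC = (2720 − 2040)/(3350 − 2500) = 680/850 = 0.8
a = 2040 − 0.8(2500) = 2040 − 2000 = 40
Break-even: Y = a/(1−MPC) = 40/0.2 = 200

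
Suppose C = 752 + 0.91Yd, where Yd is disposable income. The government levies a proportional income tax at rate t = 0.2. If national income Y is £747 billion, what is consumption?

Yd = (1 − 0.2)(747) = 0.8(747) = 597.6
C = 752 + 0.91(597.6) = 752 + 543.816 = 1295.816

C = 1295.816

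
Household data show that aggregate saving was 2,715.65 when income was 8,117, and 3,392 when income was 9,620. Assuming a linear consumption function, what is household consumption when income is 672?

MPS = ΔS/ΔY = (3392 − 2715.65)/(9620 − 8117) = 676.35/1503 = 0.45
MPC = 1 − MPS = 0.55
Autonomous saving = 2715.65 − 0.45(8117) = -937, so a = 937
C = 937 + 0.55(672) = 937 + 369.6 = 1306.6

C = 1306.6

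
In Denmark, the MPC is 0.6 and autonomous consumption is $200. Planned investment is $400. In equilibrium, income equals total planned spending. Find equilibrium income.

Y = 1500

Y = C + I = 200 + 0.6Y + 400
Y − 0.6Y = 600
0.4Y = 600, so Y = 600/0.4 = 1500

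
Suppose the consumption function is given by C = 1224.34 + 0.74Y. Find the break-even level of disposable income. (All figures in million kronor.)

Y = 4709

At break-even, C = Y: 1224.34 + 0.74Y = Y
0.26Y = 1224.34, so Y = 1224.34/0.26 = 4709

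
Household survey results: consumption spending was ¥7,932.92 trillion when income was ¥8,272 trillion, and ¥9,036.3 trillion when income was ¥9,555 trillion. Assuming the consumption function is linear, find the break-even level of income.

MPC = (9036.3 − 7932.92)/(9555 − 8272) = 1103.38/1283 = 0.86
a = 7932.92 − 0.86(8272) = 7932.92 − 7113.92 = 819
Break-even: Y = a/(1−MPC) = 819/0.14 = 5850

Y = 5850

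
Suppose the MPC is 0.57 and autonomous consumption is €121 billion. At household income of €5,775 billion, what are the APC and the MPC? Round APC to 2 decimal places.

APC = 0.59; MPC = 0.57

MPC = 0.57 (the slope of the consumption function)
C = 121 + 0.57(5775) = 3412.75, so APC = 3412.75/5775 = 0.59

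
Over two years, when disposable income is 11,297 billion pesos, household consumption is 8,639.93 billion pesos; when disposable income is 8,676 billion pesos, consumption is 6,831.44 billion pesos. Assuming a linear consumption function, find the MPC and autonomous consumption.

MPC = ΔC/ΔY = (8639.93 − 6831.44)/(11297 − 8676) = 1808.49/2621 = 0.69
a = C − MPC·Y = 6831.44 − 0.69(8676) = 6831.44 − 5986.44 = 845

MPC = 0.69; a = 845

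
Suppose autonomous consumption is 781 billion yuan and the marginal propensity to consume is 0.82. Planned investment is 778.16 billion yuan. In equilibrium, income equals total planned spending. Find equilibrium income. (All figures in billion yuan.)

Y = C + I = 781 + 0.82Y + 778.16
Y − 0.82Y = 1559.16
0.18Y = 1559.16, so Y = 1559.16/0.18 = 8662

Y = 8662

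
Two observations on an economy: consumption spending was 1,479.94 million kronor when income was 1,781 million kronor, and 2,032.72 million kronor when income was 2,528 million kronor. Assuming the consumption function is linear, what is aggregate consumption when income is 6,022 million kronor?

MPC = (2032.72 − 1479.94)/(2528 − 1781) = 552.78/747 = 0.74
a = 1479.94 − 0.74(1781) = 1479.94 − 1317.94 = 162
C = 162 + 0.74(6022) = 162 + 4456.28 = 4618.28

C = 4618.28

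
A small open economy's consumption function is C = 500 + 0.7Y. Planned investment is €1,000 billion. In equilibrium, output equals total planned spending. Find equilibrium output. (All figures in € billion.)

Y = 5000

Y = C + I = 500 + 0.7Y + 1000
Y − 0.7Y = 1500
0.3Y = 1500, so Y = 1500/0.3 = 5000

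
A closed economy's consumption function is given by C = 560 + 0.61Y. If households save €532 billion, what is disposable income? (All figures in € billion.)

Y = 2800

S = Y − C = -560 + 0.39Y
-560 + 0.39Y = 532, so 0.39Y = 1092 and Y = 2800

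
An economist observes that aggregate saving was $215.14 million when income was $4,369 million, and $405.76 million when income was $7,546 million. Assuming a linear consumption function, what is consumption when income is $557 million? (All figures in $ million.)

MPS = ΔS/ΔY = (405.76 − 215.14)/(7546 − 4369) = 190.62/3177 = 0.06
MPC = 1 − MPS = 0.94
Autonomous saving = 215.14 − 0.06(4369) = -47, so a = 47
C = 47 + 0.94(557) = 47 + 523.58 = 570.58

C = 570.58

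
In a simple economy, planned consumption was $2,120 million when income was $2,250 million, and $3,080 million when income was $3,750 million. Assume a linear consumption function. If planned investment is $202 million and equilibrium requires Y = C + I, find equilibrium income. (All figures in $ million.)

Y = 2450

MPC = (3080 − 2120)/(3750 − 2250) = 960/1500 = 0.64
a = 2120 − 0.64(2250) = 680
Equilibrium: Y = 680 + 0.64Y + 202
0.36Y = 882, so Y = 882/0.36 = 2450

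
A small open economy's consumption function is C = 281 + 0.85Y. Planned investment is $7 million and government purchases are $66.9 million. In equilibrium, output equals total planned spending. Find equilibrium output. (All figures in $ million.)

Y = C + I + G = 281 + 0.85Y + 7 + 66.9
Y − 0.85Y = 354.9
0.15Y = 354.9, so Y = 354.9/0.15 = 2366

Y = 2366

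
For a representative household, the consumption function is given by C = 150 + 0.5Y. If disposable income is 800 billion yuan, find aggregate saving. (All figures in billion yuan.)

C = 150 + 0.5(800) = 150 + 400 = 550
S = Y − C = 800 − 550 = 250

S = 250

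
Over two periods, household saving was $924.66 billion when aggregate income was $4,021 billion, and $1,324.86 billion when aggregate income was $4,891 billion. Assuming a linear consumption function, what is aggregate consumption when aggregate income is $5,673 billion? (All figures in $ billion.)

MPS = ΔS/ΔY = (1324.86 − 924.66)/(4891 − 4021) = 400.2/870 = 0.46
MPC = 1 − MPS = 0.54
Autonomous saving = 924.66 − 0.46(4021) = -925, so a = 925
C = 925 + 0.54(5673) = 925 + 3063.42 = 3988.42

C = 3988.42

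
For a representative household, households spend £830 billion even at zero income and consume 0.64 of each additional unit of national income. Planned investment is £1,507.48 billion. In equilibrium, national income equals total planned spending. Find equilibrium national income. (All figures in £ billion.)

Y = C + I = 830 + 0.64Y + 1507.48
Y − 0.64Y = 2337.48
0.36Y = 2337.48, so Y = 2337.48/0.36 = 6493

Y = 6493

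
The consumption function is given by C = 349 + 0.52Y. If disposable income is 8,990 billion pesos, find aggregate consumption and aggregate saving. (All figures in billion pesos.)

C = 5023.8; S = 3966.2

C = 349 + 0.52(8990) = 349 + 4674.8 = 5023.8
S = Y − C = 8990 − 5023.8 = 3966.2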